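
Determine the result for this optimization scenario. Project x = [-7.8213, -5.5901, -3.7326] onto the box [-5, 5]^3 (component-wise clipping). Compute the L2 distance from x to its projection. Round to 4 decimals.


Project each component onto [-5, 5].
clip(-7.8213) = -5.0, clip(-5.5901) = -5.0, clip(-3.7326) = -3.7326
Projection = [-5.0, -5.0, -3.7326]
Squared diffs: [7.9597, 0.3482, 0.0]
Distance = sqrt(8.3079) = 2.8824


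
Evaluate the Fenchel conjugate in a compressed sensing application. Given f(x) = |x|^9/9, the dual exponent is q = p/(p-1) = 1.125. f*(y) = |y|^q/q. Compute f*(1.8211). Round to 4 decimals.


The conjugate exponent q satisfies 1/p + 1/q = 1.
p = 9, so q = 9/(9 - 1) = 1.125
|y|^q = 1.8211^1.125 = 1.9628
f*(1.8211) = 1.9628 / 1.125 = 1.7447


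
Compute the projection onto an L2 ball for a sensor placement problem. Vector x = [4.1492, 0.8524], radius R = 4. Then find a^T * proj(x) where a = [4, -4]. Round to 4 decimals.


Step 1: Compute ||x|| (intermediates to 6 decimals).
||x|| = sqrt(4.1492^2 + 0.8524^2) = 4.235852
Step 2: Project.
Since ||x|| > R, scale = R/||x|| = 4/4.235852 = 0.94432, proj(x) = scale * x
proj(x) = [3.918173, 0.804938]
Step 3: Dot product.
a^T * proj(x) = 4*3.918173 - 4*0.804938 = 12.4529


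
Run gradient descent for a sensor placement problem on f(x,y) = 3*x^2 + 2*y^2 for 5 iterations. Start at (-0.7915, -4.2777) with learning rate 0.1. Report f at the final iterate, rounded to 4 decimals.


Gradient descent on f(x,y) = 3*x^2 + 2*y^2.
Starting point: (-0.7915, -4.2777), alpha = 0.1
Step 1: grad_x = 2*3*-0.7915 = -4.749, grad_y = 2*2*-4.2777 = -17.1108
  x_1 = -0.7915 - 0.1*-4.749 = -0.3166
  y_1 = -4.2777 - 0.1*-17.1108 = -2.5666
Step 2: grad_x = 2*3*-0.3166 = -1.8996, grad_y = 2*2*-2.5666 = -10.2665
  x_2 = -0.3166 - 0.1*-1.8996 = -0.1266
  y_2 = -2.5666 - 0.1*-10.2665 = -1.54
Step 3: grad_x = 2*3*-0.1266 = -0.7598, grad_y = 2*2*-1.54 = -6.1599
  x_3 = -0.1266 - 0.1*-0.7598 = -0.0507
  y_3 = -1.54 - 0.1*-6.1599 = -0.924
Step 4: grad_x = 2*3*-0.0507 = -0.3039, grad_y = 2*2*-0.924 = -3.6959
  x_4 = -0.0507 - 0.1*-0.3039 = -0.0203
  y_4 = -0.924 - 0.1*-3.6959 = -0.5544
Step 5: grad_x = 2*3*-0.0203 = -0.1216, grad_y = 2*2*-0.5544 = -2.2176
  x_5 = -0.0203 - 0.1*-0.1216 = -0.0081
  y_5 = -0.5544 - 0.1*-2.2176 = -0.3326
f(-0.0081, -0.3326) = 3*(-0.0081)^2 + 2*(-0.3326)^2 = 0.2215


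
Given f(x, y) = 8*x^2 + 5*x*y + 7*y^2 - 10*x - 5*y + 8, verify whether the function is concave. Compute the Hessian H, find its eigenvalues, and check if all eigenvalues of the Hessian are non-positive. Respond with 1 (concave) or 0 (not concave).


The Hessian of f(x,y) = 8*x^2 + 5*x*y + 7*y^2 - 10*x - 5*y + 8 is:
H = [[16, 5], [5, 14]]
Trace = 16 + 14 = 30
Determinant = 16*14 - (5)^2 = 199
Discriminant = (30)^2 - 4*199 = 104.0
Eigenvalues: lambda_1 = 9.901, lambda_2 = 20.099
The function is not concave.

0


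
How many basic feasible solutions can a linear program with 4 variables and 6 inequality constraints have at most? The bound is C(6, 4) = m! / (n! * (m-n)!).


Each vertex corresponds to some choice of n active constraints out of m, so the number of vertices is at most C(m, n) = m! / (n!(m-n)!).
m = 6, n = 4
Numerator: 6 * 5 * 4 * 3
Denominator: 4! = 24
C(6, 4) = 15


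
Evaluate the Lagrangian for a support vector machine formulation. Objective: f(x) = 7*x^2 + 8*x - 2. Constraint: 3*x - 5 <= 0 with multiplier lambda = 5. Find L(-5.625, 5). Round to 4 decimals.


Step 1: Evaluate f(x).
f(-5.625) = 7*(-5.625)^2 + 8*(-5.625) - 2 = 174.4844
Step 2: Evaluate g(x).
g(-5.625) = 3*-5.625 - 5 = -21.875
Step 3: Compute Lagrangian.
L = 174.4844 + 5*-21.875 = 65.1094


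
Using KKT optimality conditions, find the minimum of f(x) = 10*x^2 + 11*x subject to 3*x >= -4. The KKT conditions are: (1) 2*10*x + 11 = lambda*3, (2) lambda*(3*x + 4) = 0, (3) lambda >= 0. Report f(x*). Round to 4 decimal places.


Step 1: Try lambda = 0 (constraint inactive).
Stationarity: 2*10*x + 11 = 0
x* = -11/(2*10) = -0.55
Check constraint: 3*-0.55 = -1.65 >= -4 -- satisfied.
Step 2: Compute optimal value.
f(x*) = 10*(-0.55)^2 + 11*(-0.55) = -3.025


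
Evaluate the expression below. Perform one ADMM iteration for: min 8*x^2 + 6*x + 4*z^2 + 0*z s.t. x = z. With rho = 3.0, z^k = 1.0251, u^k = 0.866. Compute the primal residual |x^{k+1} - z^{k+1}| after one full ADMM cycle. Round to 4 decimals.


ADMM iteration with rho = 3.0, z^k = 1.0251, u^k = 0.866
Step 1: x-update.
Minimize 8*x^2 + 6*x + (3.0/2)*(x - 1.0251 + 0.866)^2
FOC: (2*8 + 3.0)*x = -6 + 3.0*(1.0251 - 0.866)
x^{k+1} = -0.2907
Step 2: z-update.
Minimize 4*z^2 + 0*z + (3.0/2)*(-0.2907 - z + 0.866)^2
FOC: (2*4 + 3.0)*z = 0 + 3.0*(-0.2907 + 0.866)
z^{k+1} = 0.1569
Step 3: u-update.
u^{k+1} = 0.866 - 0.2907 - 0.1569 = 0.4184
Step 4: Primal residual = |-0.2907 - 0.1569| = 0.4476


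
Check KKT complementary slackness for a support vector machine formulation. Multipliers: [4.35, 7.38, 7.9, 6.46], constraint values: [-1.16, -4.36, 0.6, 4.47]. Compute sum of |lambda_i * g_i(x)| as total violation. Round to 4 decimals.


KKT complementary slackness check:
lambda_1 * g_1 = 4.35 * -1.16 = -5.046
lambda_2 * g_2 = 7.38 * -4.36 = -32.1768
lambda_3 * g_3 = 7.9 * 0.6 = 4.74
lambda_4 * g_4 = 6.46 * 4.47 = 28.8762
Total violation = 5.046 + 32.1768 + 4.74 + 28.8762 = 70.839


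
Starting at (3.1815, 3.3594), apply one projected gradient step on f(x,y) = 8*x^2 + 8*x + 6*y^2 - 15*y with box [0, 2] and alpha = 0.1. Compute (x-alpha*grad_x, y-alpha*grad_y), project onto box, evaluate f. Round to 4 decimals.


Step 1: Compute gradient at (3.1815, 3.3594).
grad_x = 2*8*3.1815 + 8 = 58.904
grad_y = 2*6*3.3594 - 15 = 25.3128
Step 2: Gradient step.
x_raw = 3.1815 - 0.1*58.904 = -2.7089
y_raw = 3.3594 - 0.1*25.3128 = 0.8281
Step 3: Project onto [0, 2].
x_proj = clip(-2.7089) = 0.0
y_proj = clip(0.8281) = 0.8281
Step 4: Evaluate f.
f(0.0, 0.8281) = -8.3071


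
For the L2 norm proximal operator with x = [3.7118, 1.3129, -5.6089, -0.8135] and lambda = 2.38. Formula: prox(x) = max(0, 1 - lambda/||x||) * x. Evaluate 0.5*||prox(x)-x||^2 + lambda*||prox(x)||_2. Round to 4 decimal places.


Step 1: Compute ||x||.
||x|| = 6.9009
Step 2: Compute scaling factor.
scale = max(0, 1 - 2.38/6.9009) = 0.6551
Step 3: prox(x) = [2.4317, 0.8601, -3.6745, -0.5329]
||prox(x)|| = 4.5209
Step 4: Proximal objective.
0.5*||prox-x||^2 = 2.8322
lambda*||prox|| = 10.7597
Total = 13.592


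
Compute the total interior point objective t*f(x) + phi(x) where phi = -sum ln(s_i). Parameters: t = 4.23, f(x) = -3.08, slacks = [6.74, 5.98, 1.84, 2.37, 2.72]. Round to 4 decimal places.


Step 1: Compute log-barrier.
ln values: [1.9081, 1.7884, 0.6098, 0.8629, 1.0006]
phi = -(1.9081 + 1.7884 + 0.6098 + 0.8629 + 1.0006) = -6.1698
Step 2: Compute augmented objective.
t*f(x) = 4.23*-3.08 = -13.0284
Total = -13.0284 - 6.1698 = -19.1982


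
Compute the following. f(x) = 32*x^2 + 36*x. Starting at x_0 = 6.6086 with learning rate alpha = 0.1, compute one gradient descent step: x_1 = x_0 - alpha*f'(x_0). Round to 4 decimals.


We compute the gradient at x_0 and apply the update.
f'(x) = 64*x + 36
f'(6.6086) = 64*6.6086 + 36 = 458.9504
x_1 = 6.6086 - 0.1*458.9504 = -39.2864


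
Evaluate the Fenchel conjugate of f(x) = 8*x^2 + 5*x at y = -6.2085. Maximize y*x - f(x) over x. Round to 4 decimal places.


f*(y) = sup_x {y*x - a*x^2 - b*x} = sup_x {(y-b)*x - a*x^2}
FOC: (y - b) - 2a*x = 0 => x* = (y - b)/(2a)
x* = (-6.2085 - 5)/(2*8) = -0.7005
f*(-6.2085) = (y-b)^2/(4a) = (-6.2085 - 5)^2/(4*8)
= 125.6305/32 = 3.926


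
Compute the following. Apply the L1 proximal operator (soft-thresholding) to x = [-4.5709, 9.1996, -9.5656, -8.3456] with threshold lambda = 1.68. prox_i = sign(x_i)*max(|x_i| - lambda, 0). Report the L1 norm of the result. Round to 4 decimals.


Soft-thresholding with lambda = 1.68:
prox(-4.5709) = sign(-4.5709)*max(|-4.5709| - 1.68, 0) = -2.8909
prox(9.1996) = sign(9.1996)*max(|9.1996| - 1.68, 0) = 7.5196
prox(-9.5656) = sign(-9.5656)*max(|-9.5656| - 1.68, 0) = -7.8856
prox(-8.3456) = sign(-8.3456)*max(|-8.3456| - 1.68, 0) = -6.6656
prox(x) = [-2.8909, 7.5196, -7.8856, -6.6656]
||prox(x)||_1 = 2.8909 + 7.5196 + 7.8856 + 6.6656 = 24.9617


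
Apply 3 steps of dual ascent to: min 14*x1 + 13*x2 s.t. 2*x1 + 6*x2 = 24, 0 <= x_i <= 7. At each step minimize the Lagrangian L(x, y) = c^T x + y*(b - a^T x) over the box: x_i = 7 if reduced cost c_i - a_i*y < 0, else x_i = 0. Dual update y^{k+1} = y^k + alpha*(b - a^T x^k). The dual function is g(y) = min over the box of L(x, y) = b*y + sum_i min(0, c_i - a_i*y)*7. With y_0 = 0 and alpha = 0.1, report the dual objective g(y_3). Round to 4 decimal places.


Dual ascent for LP: min 14*x1 + 13*x2, 2*x1 + 6*x2 = 24, 0 <= x_i <= 7
Step 1: y^k = 0.0, reduced costs: (14.0, 13.0)
  x^k = (0.0, 0.0), subgradient = b - a^T x = 24.0
  y^{k+1} = 0.0 + 0.1*24.0 = 2.4
Step 2: y^k = 2.4, reduced costs: (9.2, -1.4)
  x^k = (0.0, 7.0), subgradient = b - a^T x = -18.0
  y^{k+1} = 2.4 + 0.1*-18.0 = 0.6
Step 3: y^k = 0.6, reduced costs: (12.8, 9.4)
  x^k = (0.0, 0.0), subgradient = b - a^T x = 24.0
  y^{k+1} = 0.6 + 0.1*24.0 = 3.0
Dual objective at y_3 = 3.0: reduced costs (8.0, -5.0), box minimizer x = (0.0, 7.0)
g(y_3) = b*y + (c1 - a1*y)*x1 + (c2 - a2*y)*x2 = 24*3.0 + 8.0*0.0 + (-5.0)*7.0 = 72.0 + 0.0 - 35.0 = 37.0


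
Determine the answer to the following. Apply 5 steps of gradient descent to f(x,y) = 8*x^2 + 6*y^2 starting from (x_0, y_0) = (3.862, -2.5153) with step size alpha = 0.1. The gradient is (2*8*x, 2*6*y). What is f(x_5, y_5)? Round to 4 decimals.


Gradient descent on f(x,y) = 8*x^2 + 6*y^2.
Starting point: (3.862, -2.5153), alpha = 0.1
Step 1: grad_x = 2*8*3.862 = 61.792, grad_y = 2*6*-2.5153 = -30.1836
  x_1 = 3.862 - 0.1*61.792 = -2.3172
  y_1 = -2.5153 - 0.1*-30.1836 = 0.5031
Step 2: grad_x = 2*8*-2.3172 = -37.0752, grad_y = 2*6*0.5031 = 6.0367
  x_2 = -2.3172 - 0.1*-37.0752 = 1.3903
  y_2 = 0.5031 - 0.1*6.0367 = -0.1006
Step 3: grad_x = 2*8*1.3903 = 22.2451, grad_y = 2*6*-0.1006 = -1.2073
  x_3 = 1.3903 - 0.1*22.2451 = -0.8342
  y_3 = -0.1006 - 0.1*-1.2073 = 0.0201
Step 4: grad_x = 2*8*-0.8342 = -13.3471, grad_y = 2*6*0.0201 = 0.2415
  x_4 = -0.8342 - 0.1*-13.3471 = 0.5005
  y_4 = 0.0201 - 0.1*0.2415 = -0.004
Step 5: grad_x = 2*8*0.5005 = 8.0082, grad_y = 2*6*-0.004 = -0.0483
  x_5 = 0.5005 - 0.1*8.0082 = -0.3003
  y_5 = -0.004 - 0.1*-0.0483 = 0.0008
f(-0.3003, 0.0008) = 8*(-0.3003)^2 + 6*0.0008^2 = 0.7215


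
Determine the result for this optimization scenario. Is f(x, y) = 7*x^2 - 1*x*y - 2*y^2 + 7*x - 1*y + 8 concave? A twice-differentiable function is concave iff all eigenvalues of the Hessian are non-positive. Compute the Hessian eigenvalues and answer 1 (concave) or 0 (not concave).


The Hessian of f(x,y) = 7*x^2 - 1*x*y - 2*y^2 + 7*x - 1*y + 8 is:
H = [[14, -1], [-1, -4]]
Trace = 14 - 4 = 10
Determinant = 14*-4 - (-1)^2 = -57
Discriminant = (10)^2 - 4*-57 = 328.0
Eigenvalues: lambda_1 = -4.0554, lambda_2 = 14.0554
The function is not concave.

0


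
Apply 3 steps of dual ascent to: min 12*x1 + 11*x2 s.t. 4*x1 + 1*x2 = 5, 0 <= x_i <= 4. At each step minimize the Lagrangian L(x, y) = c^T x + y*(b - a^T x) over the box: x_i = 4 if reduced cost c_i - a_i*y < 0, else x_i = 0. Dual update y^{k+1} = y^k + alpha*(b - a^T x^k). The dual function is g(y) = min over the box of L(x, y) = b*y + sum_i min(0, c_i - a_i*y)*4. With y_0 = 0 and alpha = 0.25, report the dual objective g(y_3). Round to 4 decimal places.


Dual ascent for LP: min 12*x1 + 11*x2, 4*x1 + 1*x2 = 5, 0 <= x_i <= 4
Step 1: y^k = 0.0, reduced costs: (12.0, 11.0)
  x^k = (0.0, 0.0), subgradient = b - a^T x = 5.0
  y^{k+1} = 0.0 + 0.25*5.0 = 1.25
Step 2: y^k = 1.25, reduced costs: (7.0, 9.75)
  x^k = (0.0, 0.0), subgradient = b - a^T x = 5.0
  y^{k+1} = 1.25 + 0.25*5.0 = 2.5
Step 3: y^k = 2.5, reduced costs: (2.0, 8.5)
  x^k = (0.0, 0.0), subgradient = b - a^T x = 5.0
  y^{k+1} = 2.5 + 0.25*5.0 = 3.75
Dual objective at y_3 = 3.75: reduced costs (-3.0, 7.25), box minimizer x = (4.0, 0.0)
g(y_3) = b*y + (c1 - a1*y)*x1 + (c2 - a2*y)*x2 = 5*3.75 + (-3.0)*4.0 + 7.25*0.0 = 18.75 - 12.0 + 0.0 = 6.75


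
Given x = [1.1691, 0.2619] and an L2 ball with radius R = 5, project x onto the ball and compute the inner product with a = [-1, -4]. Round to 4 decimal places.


Step 1: Compute ||x|| (intermediates to 6 decimals).
||x|| = sqrt(1.1691^2 + 0.2619^2) = 1.198076
Step 2: Project.
Since ||x|| <= R, proj = x (no scaling needed).
proj(x) = [1.1691, 0.2619]
Step 3: Dot product.
a^T * proj(x) = -1*1.1691 - 4*0.2619 = -2.2167


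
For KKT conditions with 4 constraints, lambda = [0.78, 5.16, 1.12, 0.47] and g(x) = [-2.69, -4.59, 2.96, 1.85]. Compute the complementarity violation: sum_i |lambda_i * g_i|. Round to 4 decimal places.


KKT complementary slackness check:
lambda_1 * g_1 = 0.78 * -2.69 = -2.0982
lambda_2 * g_2 = 5.16 * -4.59 = -23.6844
lambda_3 * g_3 = 1.12 * 2.96 = 3.3152
lambda_4 * g_4 = 0.47 * 1.85 = 0.8695
Total violation = 2.0982 + 23.6844 + 3.3152 + 0.8695 = 29.9673


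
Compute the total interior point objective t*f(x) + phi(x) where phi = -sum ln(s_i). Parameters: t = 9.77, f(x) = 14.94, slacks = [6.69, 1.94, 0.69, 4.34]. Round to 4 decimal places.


Step 1: Compute log-barrier.
ln values: [1.9006, 0.6627, -0.3711, 1.4679]
phi = -(1.9006 + 0.6627 - 0.3711 + 1.4679) = -3.6601
Step 2: Compute augmented objective.
t*f(x) = 9.77*14.94 = 145.9638
Total = 145.9638 - 3.6601 = 142.3037


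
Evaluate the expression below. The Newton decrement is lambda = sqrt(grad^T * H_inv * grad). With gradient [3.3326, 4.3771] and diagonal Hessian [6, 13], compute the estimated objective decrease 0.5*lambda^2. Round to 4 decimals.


Step 1: H is diagonal, so H^(-1) * g = [0.5554, 0.3367].
Step 2: g^T H^(-1) g = sum_i g_i^2 / H_ii
  = (3.3326)^2/6 + (4.3771)^2/13
  = 1.851 + 1.4738 = 3.3248
Step 3: Objective decrease = 0.5 * g^T H^(-1) g = 1.6624


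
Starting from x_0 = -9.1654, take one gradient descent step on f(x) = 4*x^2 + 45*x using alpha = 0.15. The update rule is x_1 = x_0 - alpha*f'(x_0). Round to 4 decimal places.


We compute the gradient at x_0 and apply the update.
f'(x) = 8*x + 45
f'(-9.1654) = 8*-9.1654 + 45 = -28.3232
x_1 = -9.1654 - 0.15*-28.3232 = -4.9169


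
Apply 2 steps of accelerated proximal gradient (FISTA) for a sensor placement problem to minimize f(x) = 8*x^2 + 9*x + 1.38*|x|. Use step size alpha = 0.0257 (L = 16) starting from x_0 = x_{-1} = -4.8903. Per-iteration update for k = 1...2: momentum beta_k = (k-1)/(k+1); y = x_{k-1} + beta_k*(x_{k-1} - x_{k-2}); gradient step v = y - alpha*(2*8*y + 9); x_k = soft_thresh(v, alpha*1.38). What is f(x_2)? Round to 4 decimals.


FISTA on f(x) = 8*x^2 + 9*x + 1.38*|x|
L = 16, alpha = 0.0257
Iteration 1: beta = 0.0, y = -4.8903 + 0.0*(-4.8903 + 4.8903) = -4.8903
  grad(y) = -69.2448, v = y - alpha*grad = -3.1107
  prox(v) = soft_thresh(-3.1107, 0.0355) = -3.0752
Iteration 2: beta = 0.3333, y = -3.0752 + 0.3333*(-3.0752 + 4.8903) = -2.4702
  grad(y) = -30.5236, v = y - alpha*grad = -1.6858
  prox(v) = soft_thresh(-1.6858, 0.0355) = -1.6503
f(x_2) = 8*(-1.6503)^2 + 9*(-1.6503) + 1.38*|-1.6503| = 9.2127


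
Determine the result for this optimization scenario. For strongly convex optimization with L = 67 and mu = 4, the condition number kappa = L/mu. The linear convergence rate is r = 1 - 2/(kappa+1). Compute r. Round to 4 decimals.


Step 1: Compute the condition number.
kappa = L/mu = 67/4 = 16.75
Step 2: Compute the convergence rate.
r = 1 - 2/(kappa + 1) = 1 - 2*mu/(L + mu) = (L - mu)/(L + mu) = 63/71 = 0.8873


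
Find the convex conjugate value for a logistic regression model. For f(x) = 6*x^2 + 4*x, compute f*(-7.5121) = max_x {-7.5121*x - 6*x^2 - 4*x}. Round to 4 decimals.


f*(y) = sup_x {y*x - a*x^2 - b*x} = sup_x {(y-b)*x - a*x^2}
FOC: (y - b) - 2a*x = 0 => x* = (y - b)/(2a)
x* = (-7.5121 - 4)/(2*6) = -0.9593
f*(-7.5121) = (y-b)^2/(4a) = (-7.5121 - 4)^2/(4*6)
= 132.5284/24 = 5.522


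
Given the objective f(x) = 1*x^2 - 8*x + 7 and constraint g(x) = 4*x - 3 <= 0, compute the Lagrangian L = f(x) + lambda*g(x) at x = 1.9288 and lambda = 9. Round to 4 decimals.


Step 1: Evaluate f(x).
f(1.9288) = 1*1.9288^2 - 8*1.9288 + 7 = -4.7101
Step 2: Evaluate g(x).
g(1.9288) = 4*1.9288 - 3 = 4.7152
Step 3: Compute Lagrangian.
L = -4.7101 + 9*4.7152 = 37.7267


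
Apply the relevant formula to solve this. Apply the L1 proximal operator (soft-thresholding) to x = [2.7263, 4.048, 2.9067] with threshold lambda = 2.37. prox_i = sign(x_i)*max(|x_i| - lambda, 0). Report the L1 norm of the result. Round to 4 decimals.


Soft-thresholding with lambda = 2.37:
prox(2.7263) = sign(2.7263)*max(|2.7263| - 2.37, 0) = 0.3563
prox(4.048) = sign(4.048)*max(|4.048| - 2.37, 0) = 1.678
prox(2.9067) = sign(2.9067)*max(|2.9067| - 2.37, 0) = 0.5367
prox(x) = [0.3563, 1.678, 0.5367]
||prox(x)||_1 = 0.3563 + 1.678 + 0.5367 = 2.571


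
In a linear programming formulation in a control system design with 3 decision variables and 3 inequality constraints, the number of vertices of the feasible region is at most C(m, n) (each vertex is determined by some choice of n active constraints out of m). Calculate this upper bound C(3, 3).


Each vertex corresponds to some choice of n active constraints out of m, so the number of vertices is at most C(m, n) = m! / (n!(m-n)!).
m = 3, n = 3
Numerator: 3 * 2 * 1
Denominator: 3! = 6
C(3, 3) = 1


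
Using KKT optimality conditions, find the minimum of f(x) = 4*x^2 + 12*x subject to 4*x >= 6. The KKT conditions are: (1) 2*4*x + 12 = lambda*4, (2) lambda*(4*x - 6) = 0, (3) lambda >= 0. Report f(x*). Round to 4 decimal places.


Step 1: Try lambda = 0 (constraint inactive).
x_unc = -12/(2*4) = -1.5
Check: 4*-1.5 = -6.0 < 6 -- violated!
Step 2: Constraint must be active: 4*x = 6
x* = 6/4 = 1.5
lambda = (2*4*1.5 + 12)/4 = 6.0
Step 3: Compute optimal value.
f(x*) = 4*1.5^2 + 12*1.5 = 27.0


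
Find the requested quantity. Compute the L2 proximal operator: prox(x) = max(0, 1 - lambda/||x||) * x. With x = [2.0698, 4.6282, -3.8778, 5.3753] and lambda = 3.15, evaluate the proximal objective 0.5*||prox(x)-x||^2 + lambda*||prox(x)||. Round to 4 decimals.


Step 1: Compute ||x||.
||x|| = 8.3448
Step 2: Compute scaling factor.
scale = max(0, 1 - 3.15/8.3448) = 0.6225
Step 3: prox(x) = [1.2885, 2.8811, -2.414, 3.3462]
||prox(x)|| = 5.1948
Step 4: Proximal objective.
0.5*||prox-x||^2 = 4.9613
lambda*||prox|| = 16.3636
Total = 21.3248


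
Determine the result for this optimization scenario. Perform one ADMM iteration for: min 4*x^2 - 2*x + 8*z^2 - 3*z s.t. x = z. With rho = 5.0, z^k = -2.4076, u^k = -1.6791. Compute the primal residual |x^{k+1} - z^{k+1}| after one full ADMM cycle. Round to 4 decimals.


ADMM iteration with rho = 5.0, z^k = -2.4076, u^k = -1.6791
Step 1: x-update.
Minimize 4*x^2 - 2*x + (5.0/2)*(x + 2.4076 - 1.6791)^2
FOC: (2*4 + 5.0)*x = 2 + 5.0*(-2.4076 + 1.6791)
x^{k+1} = -0.1263
Step 2: z-update.
Minimize 8*z^2 - 3*z + (5.0/2)*(-0.1263 - z - 1.6791)^2
FOC: (2*8 + 5.0)*z = 3 + 5.0*(-0.1263 - 1.6791)
z^{k+1} = -0.287
Step 3: u-update.
u^{k+1} = -1.6791 - 0.1263 + 0.287 = -1.5184
Step 4: Primal residual = |-0.1263 + 0.287| = 0.1607


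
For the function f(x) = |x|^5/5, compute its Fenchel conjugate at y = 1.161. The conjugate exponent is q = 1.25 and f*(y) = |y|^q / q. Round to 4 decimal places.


The conjugate exponent q satisfies 1/p + 1/q = 1.
p = 5, so q = 5/(5 - 1) = 1.25
|y|^q = 1.161^1.25 = 1.2051
f*(1.161) = 1.2051 / 1.25 = 0.9641


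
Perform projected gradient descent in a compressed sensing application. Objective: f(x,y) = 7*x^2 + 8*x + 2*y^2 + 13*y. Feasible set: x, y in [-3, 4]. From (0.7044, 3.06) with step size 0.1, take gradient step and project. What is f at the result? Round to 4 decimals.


Step 1: Compute gradient at (0.7044, 3.06).
grad_x = 2*7*0.7044 + 8 = 17.8616
grad_y = 2*2*3.06 + 13 = 25.24
Step 2: Gradient step.
x_raw = 0.7044 - 0.1*17.8616 = -1.0818
y_raw = 3.06 - 0.1*25.24 = 0.536
Step 3: Project onto [-3, 4].
x_proj = clip(-1.0818) = -1.0818
y_proj = clip(0.536) = 0.536
Step 4: Evaluate f.
f(-1.0818, 0.536) = 7.0799


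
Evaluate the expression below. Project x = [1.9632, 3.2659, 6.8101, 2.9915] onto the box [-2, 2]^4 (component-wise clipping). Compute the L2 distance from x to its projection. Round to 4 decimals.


Project each component onto [-2, 2].
clip(1.9632) = 1.9632, clip(3.2659) = 2.0, clip(6.8101) = 2.0, clip(2.9915) = 2.0
Projection = [1.9632, 2.0, 2.0, 2.0]
Squared diffs: [0.0, 1.6025, 23.1371, 0.9831]
Distance = sqrt(25.7227) = 5.0717


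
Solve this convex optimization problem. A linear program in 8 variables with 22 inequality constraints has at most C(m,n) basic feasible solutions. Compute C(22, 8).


Each vertex corresponds to some choice of n active constraints out of m, so the number of vertices is at most C(m, n) = m! / (n!(m-n)!).
m = 22, n = 8
Numerator: 22 * 21 * 20 * 19 * 18 * 17 * 16 * 15
Denominator: 8! = 40320
C(22, 8) = 319770


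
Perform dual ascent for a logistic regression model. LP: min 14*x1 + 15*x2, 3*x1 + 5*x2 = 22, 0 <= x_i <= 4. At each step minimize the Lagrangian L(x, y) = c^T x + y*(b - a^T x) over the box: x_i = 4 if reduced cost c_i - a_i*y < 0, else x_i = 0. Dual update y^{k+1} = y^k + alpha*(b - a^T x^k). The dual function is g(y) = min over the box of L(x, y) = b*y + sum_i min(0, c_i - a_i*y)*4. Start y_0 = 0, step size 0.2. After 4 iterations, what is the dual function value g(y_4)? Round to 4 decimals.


Dual ascent for LP: min 14*x1 + 15*x2, 3*x1 + 5*x2 = 22, 0 <= x_i <= 4
Step 1: y^k = 0.0, reduced costs: (14.0, 15.0)
  x^k = (0.0, 0.0), subgradient = b - a^T x = 22.0
  y^{k+1} = 0.0 + 0.2*22.0 = 4.4
Step 2: y^k = 4.4, reduced costs: (0.8, -7.0)
  x^k = (0.0, 4.0), subgradient = b - a^T x = 2.0
  y^{k+1} = 4.4 + 0.2*2.0 = 4.8
Step 3: y^k = 4.8, reduced costs: (-0.4, -9.0)
  x^k = (4.0, 4.0), subgradient = b - a^T x = -10.0
  y^{k+1} = 4.8 + 0.2*-10.0 = 2.8
Step 4: y^k = 2.8, reduced costs: (5.6, 1.0)
  x^k = (0.0, 0.0), subgradient = b - a^T x = 22.0
  y^{k+1} = 2.8 + 0.2*22.0 = 7.2
Dual objective at y_4 = 7.2: reduced costs (-7.6, -21.0), box minimizer x = (4.0, 4.0)
g(y_4) = b*y + (c1 - a1*y)*x1 + (c2 - a2*y)*x2 = 22*7.2 + (-7.6)*4.0 + (-21.0)*4.0 = 158.4 - 30.4 - 84.0 = 44.0


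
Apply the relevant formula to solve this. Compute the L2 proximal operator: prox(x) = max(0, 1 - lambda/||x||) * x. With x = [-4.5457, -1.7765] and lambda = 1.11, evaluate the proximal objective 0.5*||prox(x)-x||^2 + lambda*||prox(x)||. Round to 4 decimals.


Step 1: Compute ||x||.
||x|| = 4.8805
Step 2: Compute scaling factor.
scale = max(0, 1 - 1.11/4.8805) = 0.7726
Step 3: prox(x) = [-3.5118, -1.3725]
||prox(x)|| = 3.7705
Step 4: Proximal objective.
0.5*||prox-x||^2 = 0.6161
lambda*||prox|| = 4.1853
Total = 4.8013


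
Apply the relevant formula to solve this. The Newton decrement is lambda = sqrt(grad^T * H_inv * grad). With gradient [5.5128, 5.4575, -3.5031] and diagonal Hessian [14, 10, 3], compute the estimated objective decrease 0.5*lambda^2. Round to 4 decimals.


Step 1: H is diagonal, so H^(-1) * g = [0.3938, 0.5458, -1.1677].
Step 2: g^T H^(-1) g = sum_i g_i^2 / H_ii
  = (5.5128)^2/14 + (5.4575)^2/10 + (-3.5031)^2/3
  = 2.1708 + 2.9784 + 4.0906 = 9.2398
Step 3: Objective decrease = 0.5 * g^T H^(-1) g = 4.6199


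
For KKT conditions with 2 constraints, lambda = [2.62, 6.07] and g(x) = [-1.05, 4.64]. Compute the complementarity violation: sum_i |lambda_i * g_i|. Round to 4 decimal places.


KKT complementary slackness check:
lambda_1 * g_1 = 2.62 * -1.05 = -2.751
lambda_2 * g_2 = 6.07 * 4.64 = 28.1648
Total violation = 2.751 + 28.1648 = 30.9158


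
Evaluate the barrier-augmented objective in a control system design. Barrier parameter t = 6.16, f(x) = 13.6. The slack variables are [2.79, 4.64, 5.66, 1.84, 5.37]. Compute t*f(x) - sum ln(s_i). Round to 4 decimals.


Step 1: Compute log-barrier.
ln values: [1.026, 1.5347, 1.7334, 0.6098, 1.6808]
phi = -(1.026 + 1.5347 + 1.7334 + 0.6098 + 1.6808) = -6.5848
Step 2: Compute augmented objective.
t*f(x) = 6.16*13.6 = 83.776
Total = 83.776 - 6.5848 = 77.1912


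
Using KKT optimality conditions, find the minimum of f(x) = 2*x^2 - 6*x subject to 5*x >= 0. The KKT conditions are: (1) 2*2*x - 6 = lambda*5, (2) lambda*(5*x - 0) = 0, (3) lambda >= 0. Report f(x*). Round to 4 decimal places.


Step 1: Try lambda = 0 (constraint inactive).
Stationarity: 2*2*x - 6 = 0
x* = 6/(2*2) = 1.5
Check constraint: 5*1.5 = 7.5 >= 0 -- satisfied.
Step 2: Compute optimal value.
f(x*) = 2*1.5^2 - 6*1.5 = -4.5


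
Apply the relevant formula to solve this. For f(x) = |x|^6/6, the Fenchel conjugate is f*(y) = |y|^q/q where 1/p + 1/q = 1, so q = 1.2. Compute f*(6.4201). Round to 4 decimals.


The conjugate exponent q satisfies 1/p + 1/q = 1.
p = 6, so q = 6/(6 - 1) = 1.2
|y|^q = 6.4201^1.2 = 9.3122
f*(6.4201) = 9.3122 / 1.2 = 7.7601


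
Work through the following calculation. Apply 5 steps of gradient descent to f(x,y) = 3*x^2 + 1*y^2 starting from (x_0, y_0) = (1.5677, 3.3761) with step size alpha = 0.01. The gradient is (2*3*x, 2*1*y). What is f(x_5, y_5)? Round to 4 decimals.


Gradient descent on f(x,y) = 3*x^2 + 1*y^2.
Starting point: (1.5677, 3.3761), alpha = 0.01
Step 1: grad_x = 2*3*1.5677 = 9.4062, grad_y = 2*1*3.3761 = 6.7522
  x_1 = 1.5677 - 0.01*9.4062 = 1.4736
  y_1 = 3.3761 - 0.01*6.7522 = 3.3086
Step 2: grad_x = 2*3*1.4736 = 8.8418, grad_y = 2*1*3.3086 = 6.6172
  x_2 = 1.4736 - 0.01*8.8418 = 1.3852
  y_2 = 3.3086 - 0.01*6.6172 = 3.2424
Step 3: grad_x = 2*3*1.3852 = 8.3113, grad_y = 2*1*3.2424 = 6.4848
  x_3 = 1.3852 - 0.01*8.3113 = 1.3021
  y_3 = 3.2424 - 0.01*6.4848 = 3.1776
Step 4: grad_x = 2*3*1.3021 = 7.8126, grad_y = 2*1*3.1776 = 6.3551
  x_4 = 1.3021 - 0.01*7.8126 = 1.224
  y_4 = 3.1776 - 0.01*6.3551 = 3.114
Step 5: grad_x = 2*3*1.224 = 7.3439, grad_y = 2*1*3.114 = 6.228
  x_5 = 1.224 - 0.01*7.3439 = 1.1505
  y_5 = 3.114 - 0.01*6.228 = 3.0517
f(1.1505, 3.0517) = 3*1.1505^2 + 1*3.0517^2 = 13.2843


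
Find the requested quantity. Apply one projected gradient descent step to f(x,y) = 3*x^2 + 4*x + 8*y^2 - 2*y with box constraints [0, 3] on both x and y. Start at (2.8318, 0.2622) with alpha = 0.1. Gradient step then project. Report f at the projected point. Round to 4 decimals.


Step 1: Compute gradient at (2.8318, 0.2622).
grad_x = 2*3*2.8318 + 4 = 20.9908
grad_y = 2*8*0.2622 - 2 = 2.1952
Step 2: Gradient step.
x_raw = 2.8318 - 0.1*20.9908 = 0.7327
y_raw = 0.2622 - 0.1*2.1952 = 0.0427
Step 3: Project onto [0, 3].
x_proj = clip(0.7327) = 0.7327
y_proj = clip(0.0427) = 0.0427
Step 4: Evaluate f.
f(0.7327, 0.0427) = 4.4707


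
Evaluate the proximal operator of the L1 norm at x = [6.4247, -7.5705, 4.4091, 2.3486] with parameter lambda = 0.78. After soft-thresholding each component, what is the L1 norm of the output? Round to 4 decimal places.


Soft-thresholding with lambda = 0.78:
prox(6.4247) = sign(6.4247)*max(|6.4247| - 0.78, 0) = 5.6447
prox(-7.5705) = sign(-7.5705)*max(|-7.5705| - 0.78, 0) = -6.7905
prox(4.4091) = sign(4.4091)*max(|4.4091| - 0.78, 0) = 3.6291
prox(2.3486) = sign(2.3486)*max(|2.3486| - 0.78, 0) = 1.5686
prox(x) = [5.6447, -6.7905, 3.6291, 1.5686]
||prox(x)||_1 = 5.6447 + 6.7905 + 3.6291 + 1.5686 = 17.6329


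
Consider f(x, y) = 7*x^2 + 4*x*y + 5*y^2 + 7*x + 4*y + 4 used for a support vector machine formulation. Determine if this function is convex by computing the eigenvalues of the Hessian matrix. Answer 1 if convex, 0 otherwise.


The Hessian of f(x,y) = 7*x^2 + 4*x*y + 5*y^2 + 7*x + 4*y + 4 is:
H = [[14, 4], [4, 10]]
Trace = 14 + 10 = 24
Determinant = 14*10 - (4)^2 = 124
Discriminant = (24)^2 - 4*124 = 80.0
Eigenvalues: lambda_1 = 7.5279, lambda_2 = 16.4721
The function is convex.

1


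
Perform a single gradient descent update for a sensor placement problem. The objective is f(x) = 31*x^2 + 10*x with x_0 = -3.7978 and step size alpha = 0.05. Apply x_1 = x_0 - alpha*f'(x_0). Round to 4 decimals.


We compute the gradient at x_0 and apply the update.
f'(x) = 62*x + 10
f'(-3.7978) = 62*-3.7978 + 10 = -225.4636
x_1 = -3.7978 - 0.05*-225.4636 = 7.4754


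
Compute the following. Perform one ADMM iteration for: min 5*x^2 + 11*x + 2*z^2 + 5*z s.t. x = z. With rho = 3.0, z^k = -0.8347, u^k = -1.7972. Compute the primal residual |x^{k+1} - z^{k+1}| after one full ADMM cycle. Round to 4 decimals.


ADMM iteration with rho = 3.0, z^k = -0.8347, u^k = -1.7972
Step 1: x-update.
Minimize 5*x^2 + 11*x + (3.0/2)*(x + 0.8347 - 1.7972)^2
FOC: (2*5 + 3.0)*x = -11 + 3.0*(-0.8347 + 1.7972)
x^{k+1} = -0.624
Step 2: z-update.
Minimize 2*z^2 + 5*z + (3.0/2)*(-0.624 - z - 1.7972)^2
FOC: (2*2 + 3.0)*z = -5 + 3.0*(-0.624 - 1.7972)
z^{k+1} = -1.752
Step 3: u-update.
u^{k+1} = -1.7972 - 0.624 + 1.752 = -0.6693
Step 4: Primal residual = |-0.624 + 1.752| = 1.1279


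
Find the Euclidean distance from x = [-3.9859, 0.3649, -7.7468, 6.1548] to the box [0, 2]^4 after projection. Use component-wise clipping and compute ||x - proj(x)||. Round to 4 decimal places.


Project each component onto [0, 2].
clip(-3.9859) = 0.0, clip(0.3649) = 0.3649, clip(-7.7468) = 0.0, clip(6.1548) = 2.0
Projection = [0.0, 0.3649, 0.0, 2.0]
Squared diffs: [15.8874, 0.0, 60.0129, 17.2624]
Distance = sqrt(93.1627) = 9.6521


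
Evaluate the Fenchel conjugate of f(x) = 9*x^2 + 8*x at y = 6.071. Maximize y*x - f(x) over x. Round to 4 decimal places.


f*(y) = sup_x {y*x - a*x^2 - b*x} = sup_x {(y-b)*x - a*x^2}
FOC: (y - b) - 2a*x = 0 => x* = (y - b)/(2a)
x* = (6.071 - 8)/(2*9) = -0.1072
f*(6.071) = (y-b)^2/(4a) = (6.071 - 8)^2/(4*9)
= 3.721/36 = 0.1034


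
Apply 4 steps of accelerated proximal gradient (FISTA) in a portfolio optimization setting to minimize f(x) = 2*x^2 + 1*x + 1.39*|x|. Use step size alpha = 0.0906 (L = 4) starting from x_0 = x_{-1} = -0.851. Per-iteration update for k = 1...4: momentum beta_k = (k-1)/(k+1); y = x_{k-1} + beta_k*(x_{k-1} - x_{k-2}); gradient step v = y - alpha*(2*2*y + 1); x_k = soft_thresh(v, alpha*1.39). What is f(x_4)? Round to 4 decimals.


FISTA on f(x) = 2*x^2 + 1*x + 1.39*|x|
L = 4, alpha = 0.0906
Iteration 1: beta = 0.0, y = -0.851 + 0.0*(-0.851 + 0.851) = -0.851
  grad(y) = -2.404, v = y - alpha*grad = -0.6332
  prox(v) = soft_thresh(-0.6332, 0.1259) = -0.5073
Iteration 2: beta = 0.3333, y = -0.5073 + 0.3333*(-0.5073 + 0.851) = -0.3927
  grad(y) = -0.5707, v = y - alpha*grad = -0.341
  prox(v) = soft_thresh(-0.341, 0.1259) = -0.215
Iteration 3: beta = 0.5, y = -0.215 + 0.5*(-0.215 + 0.5073) = -0.0689
  grad(y) = 0.7243, v = y - alpha*grad = -0.1346
  prox(v) = soft_thresh(-0.1346, 0.1259) = -0.0086
Iteration 4: beta = 0.6, y = -0.0086 + 0.6*(-0.0086 + 0.215) = 0.1152
  grad(y) = 1.461, v = y - alpha*grad = -0.0171
  prox(v) = soft_thresh(-0.0171, 0.1259) = 0.0
f(x_4) = 2*0.0^2 + 1*0.0 + 1.39*|0.0| = 0.0


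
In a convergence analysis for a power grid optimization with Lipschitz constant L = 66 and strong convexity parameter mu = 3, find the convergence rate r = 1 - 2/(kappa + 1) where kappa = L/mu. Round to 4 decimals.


Step 1: Compute the condition number.
kappa = L/mu = 66/3 = 22.0
Step 2: Compute the convergence rate.
r = 1 - 2/(kappa + 1) = 1 - 2*mu/(L + mu) = (L - mu)/(L + mu) = 63/69 = 0.913


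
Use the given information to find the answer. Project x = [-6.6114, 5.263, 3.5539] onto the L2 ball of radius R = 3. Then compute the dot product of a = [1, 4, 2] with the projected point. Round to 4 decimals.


Step 1: Compute ||x|| (intermediates to 6 decimals).
||x|| = sqrt((-6.6114)^2 + 5.263^2 + 3.5539^2) = 9.167332
Step 2: Project.
Since ||x|| > R, scale = R/||x|| = 3/9.167332 = 0.327249, proj(x) = scale * x
proj(x) = [-2.163574, 1.722311, 1.16301]
Step 3: Dot product.
a^T * proj(x) = 1*(-2.163574) + 4*1.722311 + 2*1.16301 = 7.0517


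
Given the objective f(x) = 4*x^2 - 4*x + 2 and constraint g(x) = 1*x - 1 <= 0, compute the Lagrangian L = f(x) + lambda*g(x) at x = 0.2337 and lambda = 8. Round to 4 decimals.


Step 1: Evaluate f(x).
f(0.2337) = 4*0.2337^2 - 4*0.2337 + 2 = 1.2837
Step 2: Evaluate g(x).
g(0.2337) = 1*0.2337 - 1 = -0.7663
Step 3: Compute Lagrangian.
L = 1.2837 + 8*-0.7663 = -4.8467


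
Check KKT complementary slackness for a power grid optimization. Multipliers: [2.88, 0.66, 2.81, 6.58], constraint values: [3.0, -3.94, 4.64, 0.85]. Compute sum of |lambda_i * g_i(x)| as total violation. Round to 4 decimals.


KKT complementary slackness check:
lambda_1 * g_1 = 2.88 * 3.0 = 8.64
lambda_2 * g_2 = 0.66 * -3.94 = -2.6004
lambda_3 * g_3 = 2.81 * 4.64 = 13.0384
lambda_4 * g_4 = 6.58 * 0.85 = 5.593
Total violation = 8.64 + 2.6004 + 13.0384 + 5.593 = 29.8718


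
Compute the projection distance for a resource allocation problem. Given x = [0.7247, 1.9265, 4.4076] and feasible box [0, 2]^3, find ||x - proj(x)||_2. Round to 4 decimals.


Project each component onto [0, 2].
clip(0.7247) = 0.7247, clip(1.9265) = 1.9265, clip(4.4076) = 2.0
Projection = [0.7247, 1.9265, 2.0]
Squared diffs: [0.0, 0.0, 5.7965]
Distance = sqrt(5.7965) = 2.4076


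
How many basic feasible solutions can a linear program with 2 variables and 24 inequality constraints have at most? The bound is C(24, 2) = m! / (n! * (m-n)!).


Each vertex corresponds to some choice of n active constraints out of m, so the number of vertices is at most C(m, n) = m! / (n!(m-n)!).
m = 24, n = 2
Numerator: 24 * 23
Denominator: 2! = 2
C(24, 2) = 276


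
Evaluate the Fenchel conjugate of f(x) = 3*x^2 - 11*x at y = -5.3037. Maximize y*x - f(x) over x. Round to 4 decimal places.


f*(y) = sup_x {y*x - a*x^2 - b*x} = sup_x {(y-b)*x - a*x^2}
FOC: (y - b) - 2a*x = 0 => x* = (y - b)/(2a)
x* = (-5.3037 + 11)/(2*3) = 0.9494
f*(-5.3037) = (y-b)^2/(4a) = (-5.3037 + 11)^2/(4*3)
= 32.4478/12 = 2.704


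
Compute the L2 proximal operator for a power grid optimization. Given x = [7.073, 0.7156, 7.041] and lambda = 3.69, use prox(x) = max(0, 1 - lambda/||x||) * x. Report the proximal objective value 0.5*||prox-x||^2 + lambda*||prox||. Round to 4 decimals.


Step 1: Compute ||x||.
||x|| = 10.0058
Step 2: Compute scaling factor.
scale = max(0, 1 - 3.69/10.0058) = 0.6312
Step 3: prox(x) = [4.4646, 0.4517, 4.4444]
||prox(x)|| = 6.3158
Step 4: Proximal objective.
0.5*||prox-x||^2 = 6.8081
lambda*||prox|| = 23.3053
Total = 30.1132


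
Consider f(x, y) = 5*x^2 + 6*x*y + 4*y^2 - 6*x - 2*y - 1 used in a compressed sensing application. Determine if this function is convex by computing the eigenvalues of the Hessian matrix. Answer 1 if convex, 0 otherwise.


The Hessian of f(x,y) = 5*x^2 + 6*x*y + 4*y^2 - 6*x - 2*y - 1 is:
H = [[10, 6], [6, 8]]
Trace = 10 + 8 = 18
Determinant = 10*8 - (6)^2 = 44
Discriminant = (18)^2 - 4*44 = 148.0
Eigenvalues: lambda_1 = 2.9172, lambda_2 = 15.0828
The function is convex.

1


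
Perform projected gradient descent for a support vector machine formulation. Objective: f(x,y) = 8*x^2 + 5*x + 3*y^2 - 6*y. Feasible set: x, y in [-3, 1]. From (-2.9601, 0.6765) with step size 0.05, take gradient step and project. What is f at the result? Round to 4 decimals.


Step 1: Compute gradient at (-2.9601, 0.6765).
grad_x = 2*8*-2.9601 + 5 = -42.3616
grad_y = 2*3*0.6765 - 6 = -1.941
Step 2: Gradient step.
x_raw = -2.9601 - 0.05*-42.3616 = -0.842
y_raw = 0.6765 - 0.05*-1.941 = 0.7736
Step 3: Project onto [-3, 1].
x_proj = clip(-0.842) = -0.842
y_proj = clip(0.7736) = 0.7736
Step 4: Evaluate f.
f(-0.842, 0.7736) = -1.3843


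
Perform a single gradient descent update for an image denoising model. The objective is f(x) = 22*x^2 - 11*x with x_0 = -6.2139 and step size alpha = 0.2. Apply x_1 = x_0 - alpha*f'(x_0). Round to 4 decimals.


We compute the gradient at x_0 and apply the update.
f'(x) = 44*x - 11
f'(-6.2139) = 44*-6.2139 - 11 = -284.4116
x_1 = -6.2139 - 0.2*-284.4116 = 50.6684


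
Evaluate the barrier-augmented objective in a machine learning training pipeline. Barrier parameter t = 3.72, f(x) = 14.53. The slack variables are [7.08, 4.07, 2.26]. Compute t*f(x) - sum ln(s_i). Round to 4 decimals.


Step 1: Compute log-barrier.
ln values: [1.9573, 1.4036, 0.8154]
phi = -(1.9573 + 1.4036 + 0.8154) = -4.1763
Step 2: Compute augmented objective.
t*f(x) = 3.72*14.53 = 54.0516
Total = 54.0516 - 4.1763 = 49.8753


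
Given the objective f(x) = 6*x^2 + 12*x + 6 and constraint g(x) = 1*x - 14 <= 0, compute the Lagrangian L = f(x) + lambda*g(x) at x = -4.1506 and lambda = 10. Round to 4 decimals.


Step 1: Evaluate f(x).
f(-4.1506) = 6*(-4.1506)^2 + 12*(-4.1506) + 6 = 59.5577
Step 2: Evaluate g(x).
g(-4.1506) = 1*-4.1506 - 14 = -18.1506
Step 3: Compute Lagrangian.
L = 59.5577 + 10*-18.1506 = -121.9483


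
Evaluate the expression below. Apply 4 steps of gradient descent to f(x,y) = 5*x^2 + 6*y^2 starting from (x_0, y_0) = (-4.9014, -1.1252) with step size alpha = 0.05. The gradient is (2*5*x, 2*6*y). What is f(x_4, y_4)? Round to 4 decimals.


Gradient descent on f(x,y) = 5*x^2 + 6*y^2.
Starting point: (-4.9014, -1.1252), alpha = 0.05
Step 1: grad_x = 2*5*-4.9014 = -49.014, grad_y = 2*6*-1.1252 = -13.5024
  x_1 = -4.9014 - 0.05*-49.014 = -2.4507
  y_1 = -1.1252 - 0.05*-13.5024 = -0.4501
Step 2: grad_x = 2*5*-2.4507 = -24.507, grad_y = 2*6*-0.4501 = -5.401
  x_2 = -2.4507 - 0.05*-24.507 = -1.2254
  y_2 = -0.4501 - 0.05*-5.401 = -0.18
Step 3: grad_x = 2*5*-1.2254 = -12.2535, grad_y = 2*6*-0.18 = -2.1604
  x_3 = -1.2254 - 0.05*-12.2535 = -0.6127
  y_3 = -0.18 - 0.05*-2.1604 = -0.072
Step 4: grad_x = 2*5*-0.6127 = -6.1268, grad_y = 2*6*-0.072 = -0.8642
  x_4 = -0.6127 - 0.05*-6.1268 = -0.3063
  y_4 = -0.072 - 0.05*-0.8642 = -0.0288
f(-0.3063, -0.0288) = 5*(-0.3063)^2 + 6*(-0.0288)^2 = 0.4742


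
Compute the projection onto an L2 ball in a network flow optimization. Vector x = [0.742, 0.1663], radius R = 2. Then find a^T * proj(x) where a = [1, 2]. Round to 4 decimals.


Step 1: Compute ||x|| (intermediates to 6 decimals).
||x|| = sqrt(0.742^2 + 0.1663^2) = 0.760408
Step 2: Project.
Since ||x|| <= R, proj = x (no scaling needed).
proj(x) = [0.742, 0.1663]
Step 3: Dot product.
a^T * proj(x) = 1*0.742 + 2*0.1663 = 1.0746


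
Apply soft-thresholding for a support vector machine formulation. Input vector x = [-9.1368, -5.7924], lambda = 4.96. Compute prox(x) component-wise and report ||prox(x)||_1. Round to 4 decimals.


Soft-thresholding with lambda = 4.96:
prox(-9.1368) = sign(-9.1368)*max(|-9.1368| - 4.96, 0) = -4.1768
prox(-5.7924) = sign(-5.7924)*max(|-5.7924| - 4.96, 0) = -0.8324
prox(x) = [-4.1768, -0.8324]
||prox(x)||_1 = 4.1768 + 0.8324 = 5.0092


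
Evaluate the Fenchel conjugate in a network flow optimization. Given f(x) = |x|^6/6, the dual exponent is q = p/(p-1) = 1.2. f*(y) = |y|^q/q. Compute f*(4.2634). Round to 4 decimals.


The conjugate exponent q satisfies 1/p + 1/q = 1.
p = 6, so q = 6/(6 - 1) = 1.2
|y|^q = 4.2634^1.2 = 5.6978
f*(4.2634) = 5.6978 / 1.2 = 4.7482


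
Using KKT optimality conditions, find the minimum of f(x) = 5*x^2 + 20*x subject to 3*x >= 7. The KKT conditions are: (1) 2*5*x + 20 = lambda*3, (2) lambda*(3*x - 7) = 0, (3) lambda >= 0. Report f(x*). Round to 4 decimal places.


Step 1: Try lambda = 0 (constraint inactive).
x_unc = -20/(2*5) = -2.0
Check: 3*-2.0 = -6.0 < 7 -- violated!
Step 2: Constraint must be active: 3*x = 7
x* = 7/3 = 2.3333 (rounded; the exact value 7/3 is used below)
lambda = (2*5*(7/3) + 20)/3 = 14.4444
Step 3: Compute optimal value.
f(x*) = 5*(7/3)^2 + 20*(7/3) = 73.8889


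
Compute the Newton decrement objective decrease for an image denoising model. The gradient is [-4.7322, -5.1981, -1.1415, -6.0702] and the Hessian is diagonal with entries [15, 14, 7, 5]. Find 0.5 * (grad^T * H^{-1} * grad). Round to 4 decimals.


Step 1: H is diagonal, so H^(-1) * g = [-0.3155, -0.3713, -0.1631, -1.214].
Step 2: g^T H^(-1) g = sum_i g_i^2 / H_ii
  = (-4.7322)^2/15 + (-5.1981)^2/14 + (-1.1415)^2/7 + (-6.0702)^2/5
  = 1.4929 + 1.93 + 0.1861 + 7.3695 = 10.9785
Step 3: Objective decrease = 0.5 * g^T H^(-1) g = 5.4893


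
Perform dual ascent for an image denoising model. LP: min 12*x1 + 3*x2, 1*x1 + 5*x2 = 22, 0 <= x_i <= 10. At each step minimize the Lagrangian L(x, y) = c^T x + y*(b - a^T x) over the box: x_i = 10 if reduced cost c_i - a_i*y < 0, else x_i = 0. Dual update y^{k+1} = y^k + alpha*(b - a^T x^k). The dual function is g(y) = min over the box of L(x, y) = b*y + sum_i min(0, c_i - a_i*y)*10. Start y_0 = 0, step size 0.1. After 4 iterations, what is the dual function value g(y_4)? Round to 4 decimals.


Dual ascent for LP: min 12*x1 + 3*x2, 1*x1 + 5*x2 = 22, 0 <= x_i <= 10
Step 1: y^k = 0.0, reduced costs: (12.0, 3.0)
  x^k = (0.0, 0.0), subgradient = b - a^T x = 22.0
  y^{k+1} = 0.0 + 0.1*22.0 = 2.2
Step 2: y^k = 2.2, reduced costs: (9.8, -8.0)
  x^k = (0.0, 10.0), subgradient = b - a^T x = -28.0
  y^{k+1} = 2.2 + 0.1*-28.0 = -0.6
Step 3: y^k = -0.6, reduced costs: (12.6, 6.0)
  x^k = (0.0, 0.0), subgradient = b - a^T x = 22.0
  y^{k+1} = -0.6 + 0.1*22.0 = 1.6
Step 4: y^k = 1.6, reduced costs: (10.4, -5.0)
  x^k = (0.0, 10.0), subgradient = b - a^T x = -28.0
  y^{k+1} = 1.6 + 0.1*-28.0 = -1.2
Dual objective at y_4 = -1.2: reduced costs (13.2, 9.0), box minimizer x = (0.0, 0.0)
g(y_4) = b*y + (c1 - a1*y)*x1 + (c2 - a2*y)*x2 = 22*(-1.2) + 13.2*0.0 + 9.0*0.0 = -26.4 + 0.0 + 0.0 = -26.4
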